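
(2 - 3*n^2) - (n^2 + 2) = -4*n^2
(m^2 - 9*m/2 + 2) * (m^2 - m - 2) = m^4 - 11*m^3/2 + 9*m^2/2 + 7*m - 4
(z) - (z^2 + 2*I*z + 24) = -z^2 + z - 2*I*z - 24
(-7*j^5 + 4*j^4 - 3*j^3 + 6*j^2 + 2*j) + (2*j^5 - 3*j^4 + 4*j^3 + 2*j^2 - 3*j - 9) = -5*j^5 + j^4 + j^3 + 8*j^2 - j - 9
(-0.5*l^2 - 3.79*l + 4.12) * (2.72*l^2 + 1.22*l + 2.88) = -1.36*l^4 - 10.9188*l^3 + 5.1426*l^2 - 5.8888*l + 11.8656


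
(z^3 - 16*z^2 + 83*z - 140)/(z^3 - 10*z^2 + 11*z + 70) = (z - 4)/(z + 2)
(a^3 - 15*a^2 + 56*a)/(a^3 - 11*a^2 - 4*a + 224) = a/(a + 4)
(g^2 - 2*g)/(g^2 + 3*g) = (g - 2)/(g + 3)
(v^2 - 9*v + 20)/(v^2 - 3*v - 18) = (-v^2 + 9*v - 20)/(-v^2 + 3*v + 18)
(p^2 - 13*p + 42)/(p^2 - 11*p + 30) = (p - 7)/(p - 5)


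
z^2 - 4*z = z*(z - 4)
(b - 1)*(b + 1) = b^2 - 1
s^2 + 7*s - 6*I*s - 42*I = (s + 7)*(s - 6*I)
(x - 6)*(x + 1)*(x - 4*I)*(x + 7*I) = x^4 - 5*x^3 + 3*I*x^3 + 22*x^2 - 15*I*x^2 - 140*x - 18*I*x - 168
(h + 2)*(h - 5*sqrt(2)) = h^2 - 5*sqrt(2)*h + 2*h - 10*sqrt(2)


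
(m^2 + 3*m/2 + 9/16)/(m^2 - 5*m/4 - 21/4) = (16*m^2 + 24*m + 9)/(4*(4*m^2 - 5*m - 21))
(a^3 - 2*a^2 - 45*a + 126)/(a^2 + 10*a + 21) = (a^2 - 9*a + 18)/(a + 3)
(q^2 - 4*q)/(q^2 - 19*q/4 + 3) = 4*q/(4*q - 3)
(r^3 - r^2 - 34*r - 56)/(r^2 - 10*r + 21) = (r^2 + 6*r + 8)/(r - 3)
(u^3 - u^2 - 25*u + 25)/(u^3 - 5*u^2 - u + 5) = (u + 5)/(u + 1)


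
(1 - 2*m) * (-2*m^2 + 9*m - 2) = 4*m^3 - 20*m^2 + 13*m - 2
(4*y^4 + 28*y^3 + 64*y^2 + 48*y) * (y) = 4*y^5 + 28*y^4 + 64*y^3 + 48*y^2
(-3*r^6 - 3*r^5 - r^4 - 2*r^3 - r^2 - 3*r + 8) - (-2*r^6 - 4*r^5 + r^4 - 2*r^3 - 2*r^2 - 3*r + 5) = -r^6 + r^5 - 2*r^4 + r^2 + 3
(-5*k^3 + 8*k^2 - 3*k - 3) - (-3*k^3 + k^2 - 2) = -2*k^3 + 7*k^2 - 3*k - 1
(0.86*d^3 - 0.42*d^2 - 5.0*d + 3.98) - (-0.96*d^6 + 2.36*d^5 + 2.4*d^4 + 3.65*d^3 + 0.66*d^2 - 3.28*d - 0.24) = 0.96*d^6 - 2.36*d^5 - 2.4*d^4 - 2.79*d^3 - 1.08*d^2 - 1.72*d + 4.22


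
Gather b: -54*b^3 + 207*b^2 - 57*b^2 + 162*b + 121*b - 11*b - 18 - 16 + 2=-54*b^3 + 150*b^2 + 272*b - 32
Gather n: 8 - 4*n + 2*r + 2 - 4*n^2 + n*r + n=-4*n^2 + n*(r - 3) + 2*r + 10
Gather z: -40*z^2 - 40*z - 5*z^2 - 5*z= -45*z^2 - 45*z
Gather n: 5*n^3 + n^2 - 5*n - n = 5*n^3 + n^2 - 6*n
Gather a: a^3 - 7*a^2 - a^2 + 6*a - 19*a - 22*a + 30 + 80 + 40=a^3 - 8*a^2 - 35*a + 150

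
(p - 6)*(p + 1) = p^2 - 5*p - 6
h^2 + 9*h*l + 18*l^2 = (h + 3*l)*(h + 6*l)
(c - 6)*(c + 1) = c^2 - 5*c - 6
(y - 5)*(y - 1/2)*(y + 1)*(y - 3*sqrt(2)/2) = y^4 - 9*y^3/2 - 3*sqrt(2)*y^3/2 - 3*y^2 + 27*sqrt(2)*y^2/4 + 5*y/2 + 9*sqrt(2)*y/2 - 15*sqrt(2)/4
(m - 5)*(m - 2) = m^2 - 7*m + 10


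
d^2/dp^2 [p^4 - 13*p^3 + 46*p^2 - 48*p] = 12*p^2 - 78*p + 92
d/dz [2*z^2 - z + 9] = 4*z - 1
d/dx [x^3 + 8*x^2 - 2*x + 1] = 3*x^2 + 16*x - 2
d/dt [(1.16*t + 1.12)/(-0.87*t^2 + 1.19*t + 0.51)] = (1.0092*t^2 + 1.9488*t - 0.7412)/(0.7569*t^4 - 2.0706*t^3 + 0.5287*t^2 + 1.2138*t + 0.2601)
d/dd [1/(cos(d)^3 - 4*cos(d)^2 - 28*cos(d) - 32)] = (3*cos(d) - 14)*sin(d)/((cos(d) - 8)^2*(cos(d) + 2)^3)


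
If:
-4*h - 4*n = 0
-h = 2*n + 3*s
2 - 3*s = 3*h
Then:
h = 1/2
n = -1/2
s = 1/6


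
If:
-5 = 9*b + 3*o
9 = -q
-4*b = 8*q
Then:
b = 18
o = -167/3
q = -9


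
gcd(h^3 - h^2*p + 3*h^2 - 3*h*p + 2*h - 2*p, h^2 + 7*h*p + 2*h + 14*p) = h + 2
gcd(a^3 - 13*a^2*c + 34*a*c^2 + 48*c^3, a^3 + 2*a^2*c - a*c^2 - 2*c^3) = a + c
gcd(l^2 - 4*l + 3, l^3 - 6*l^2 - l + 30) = l - 3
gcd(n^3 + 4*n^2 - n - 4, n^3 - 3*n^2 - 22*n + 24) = n^2 + 3*n - 4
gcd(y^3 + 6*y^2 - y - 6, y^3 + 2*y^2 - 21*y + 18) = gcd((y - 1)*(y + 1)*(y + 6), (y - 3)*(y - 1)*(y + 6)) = y^2 + 5*y - 6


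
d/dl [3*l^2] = 6*l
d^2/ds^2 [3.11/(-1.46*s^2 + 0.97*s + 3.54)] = (-13.258552*s^2 + 8.808764*s + 3.11*(2.92*s - 0.97)*(5.84*s - 1.94) + 32.147448)/(-1.46*s^2 + 0.97*s + 3.54)^3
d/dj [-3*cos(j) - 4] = 3*sin(j)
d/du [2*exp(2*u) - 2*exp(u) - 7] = (4*exp(u) - 2)*exp(u)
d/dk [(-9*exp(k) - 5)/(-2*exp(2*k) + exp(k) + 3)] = (-(4*exp(k) - 1)*(9*exp(k) + 5) + 18*exp(2*k) - 9*exp(k) - 27)*exp(k)/(-2*exp(2*k) + exp(k) + 3)^2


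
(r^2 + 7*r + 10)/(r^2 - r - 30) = (r + 2)/(r - 6)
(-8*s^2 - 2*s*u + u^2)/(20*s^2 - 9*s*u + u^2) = (-2*s - u)/(5*s - u)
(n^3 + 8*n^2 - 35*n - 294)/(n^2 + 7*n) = n + 1 - 42/n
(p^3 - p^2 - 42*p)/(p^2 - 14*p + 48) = p*(p^2 - p - 42)/(p^2 - 14*p + 48)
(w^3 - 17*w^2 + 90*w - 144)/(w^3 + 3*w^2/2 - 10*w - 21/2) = 2*(w^2 - 14*w + 48)/(2*w^2 + 9*w + 7)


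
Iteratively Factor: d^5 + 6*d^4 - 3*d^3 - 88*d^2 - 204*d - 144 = (d + 2)*(d^4 + 4*d^3 - 11*d^2 - 66*d - 72) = (d + 2)*(d + 3)*(d^3 + d^2 - 14*d - 24) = (d + 2)*(d + 3)^2*(d^2 - 2*d - 8) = (d - 4)*(d + 2)*(d + 3)^2*(d + 2)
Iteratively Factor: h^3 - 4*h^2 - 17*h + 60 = (h + 4)*(h^2 - 8*h + 15) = (h - 3)*(h + 4)*(h - 5)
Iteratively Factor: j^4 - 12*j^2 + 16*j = (j - 2)*(j^3 + 2*j^2 - 8*j) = j*(j - 2)*(j^2 + 2*j - 8) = j*(j - 2)^2*(j + 4)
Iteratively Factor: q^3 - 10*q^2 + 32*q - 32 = (q - 4)*(q^2 - 6*q + 8) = (q - 4)^2*(q - 2)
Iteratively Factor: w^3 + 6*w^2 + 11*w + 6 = (w + 3)*(w^2 + 3*w + 2) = (w + 2)*(w + 3)*(w + 1)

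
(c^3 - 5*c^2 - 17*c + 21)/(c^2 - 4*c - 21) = c - 1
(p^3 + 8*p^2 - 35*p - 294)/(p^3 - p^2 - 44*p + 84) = (p + 7)/(p - 2)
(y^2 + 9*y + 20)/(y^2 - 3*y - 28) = (y + 5)/(y - 7)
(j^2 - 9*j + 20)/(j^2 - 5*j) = (j - 4)/j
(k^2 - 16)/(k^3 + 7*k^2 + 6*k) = (k^2 - 16)/(k*(k^2 + 7*k + 6))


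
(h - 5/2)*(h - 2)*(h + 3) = h^3 - 3*h^2/2 - 17*h/2 + 15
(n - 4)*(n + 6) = n^2 + 2*n - 24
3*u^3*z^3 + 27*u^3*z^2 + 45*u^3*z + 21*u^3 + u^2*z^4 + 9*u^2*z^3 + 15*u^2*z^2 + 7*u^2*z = (3*u + z)*(z + 7)*(u*z + u)^2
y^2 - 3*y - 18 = (y - 6)*(y + 3)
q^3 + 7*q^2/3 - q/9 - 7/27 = (q - 1/3)*(q + 1/3)*(q + 7/3)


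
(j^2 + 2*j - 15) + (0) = j^2 + 2*j - 15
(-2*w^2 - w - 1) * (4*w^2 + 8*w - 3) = -8*w^4 - 20*w^3 - 6*w^2 - 5*w + 3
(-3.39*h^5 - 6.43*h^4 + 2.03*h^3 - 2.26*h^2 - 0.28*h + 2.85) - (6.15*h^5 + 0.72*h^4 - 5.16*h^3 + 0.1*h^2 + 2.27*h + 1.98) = -9.54*h^5 - 7.15*h^4 + 7.19*h^3 - 2.36*h^2 - 2.55*h + 0.87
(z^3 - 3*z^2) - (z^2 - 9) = z^3 - 4*z^2 + 9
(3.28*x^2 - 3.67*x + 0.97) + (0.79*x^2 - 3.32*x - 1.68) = 4.07*x^2 - 6.99*x - 0.71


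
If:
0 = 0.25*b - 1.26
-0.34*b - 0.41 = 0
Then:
No Solution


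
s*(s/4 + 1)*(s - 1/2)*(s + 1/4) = s^4/4 + 15*s^3/16 - 9*s^2/32 - s/8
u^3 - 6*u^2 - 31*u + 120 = (u - 8)*(u - 3)*(u + 5)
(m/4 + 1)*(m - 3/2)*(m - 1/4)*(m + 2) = m^4/4 + 17*m^3/16 - 17*m^2/32 - 47*m/16 + 3/4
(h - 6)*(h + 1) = h^2 - 5*h - 6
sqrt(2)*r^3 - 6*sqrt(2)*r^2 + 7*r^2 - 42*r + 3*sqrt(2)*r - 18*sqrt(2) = (r - 6)*(r + 3*sqrt(2))*(sqrt(2)*r + 1)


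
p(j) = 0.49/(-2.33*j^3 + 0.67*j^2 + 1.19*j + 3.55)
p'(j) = 0.49*(6.99*j^2 - 1.34*j - 1.19)/(-2.33*j^3 + 0.67*j^2 + 1.19*j + 3.55)^2 = (3.4251*j^2 - 0.6566*j - 0.5831)/(-2.33*j^3 + 0.67*j^2 + 1.19*j + 3.55)^2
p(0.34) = 0.12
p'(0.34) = -0.03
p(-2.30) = 0.01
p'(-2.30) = 0.02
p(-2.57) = 0.01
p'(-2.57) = 0.01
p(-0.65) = 0.13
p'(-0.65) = 0.09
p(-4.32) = 0.00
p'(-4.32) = 0.00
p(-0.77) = 0.12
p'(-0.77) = 0.12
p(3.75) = -0.00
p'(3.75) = 0.00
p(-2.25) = 0.02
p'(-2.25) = 0.02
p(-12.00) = 0.00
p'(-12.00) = 0.00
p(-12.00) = 0.00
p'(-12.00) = 0.00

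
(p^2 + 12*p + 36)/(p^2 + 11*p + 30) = (p + 6)/(p + 5)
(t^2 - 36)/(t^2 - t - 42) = (t - 6)/(t - 7)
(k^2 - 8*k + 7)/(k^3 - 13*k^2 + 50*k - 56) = (k - 1)/(k^2 - 6*k + 8)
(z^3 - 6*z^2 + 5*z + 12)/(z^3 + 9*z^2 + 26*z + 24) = (z^3 - 6*z^2 + 5*z + 12)/(z^3 + 9*z^2 + 26*z + 24)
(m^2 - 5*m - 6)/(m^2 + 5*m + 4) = (m - 6)/(m + 4)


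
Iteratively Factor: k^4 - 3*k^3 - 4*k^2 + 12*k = (k - 3)*(k^3 - 4*k) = k*(k - 3)*(k^2 - 4) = k*(k - 3)*(k - 2)*(k + 2)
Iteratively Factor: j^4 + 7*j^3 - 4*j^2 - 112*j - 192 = (j - 4)*(j^3 + 11*j^2 + 40*j + 48) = (j - 4)*(j + 3)*(j^2 + 8*j + 16) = (j - 4)*(j + 3)*(j + 4)*(j + 4)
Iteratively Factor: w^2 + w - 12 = (w - 3)*(w + 4)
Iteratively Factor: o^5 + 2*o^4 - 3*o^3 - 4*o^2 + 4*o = (o - 1)*(o^4 + 3*o^3 - 4*o) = o*(o - 1)*(o^3 + 3*o^2 - 4) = o*(o - 1)*(o + 2)*(o^2 + o - 2) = o*(o - 1)^2*(o + 2)*(o + 2)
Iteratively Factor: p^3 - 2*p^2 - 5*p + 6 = (p - 1)*(p^2 - p - 6) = (p - 1)*(p + 2)*(p - 3)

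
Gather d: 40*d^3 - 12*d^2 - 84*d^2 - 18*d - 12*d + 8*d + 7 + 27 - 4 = 40*d^3 - 96*d^2 - 22*d + 30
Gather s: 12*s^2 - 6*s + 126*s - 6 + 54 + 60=12*s^2 + 120*s + 108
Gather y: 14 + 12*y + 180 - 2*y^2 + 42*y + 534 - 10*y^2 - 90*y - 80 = -12*y^2 - 36*y + 648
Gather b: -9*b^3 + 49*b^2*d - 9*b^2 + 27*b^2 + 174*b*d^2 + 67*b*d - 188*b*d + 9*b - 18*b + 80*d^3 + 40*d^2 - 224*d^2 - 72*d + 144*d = -9*b^3 + b^2*(49*d + 18) + b*(174*d^2 - 121*d - 9) + 80*d^3 - 184*d^2 + 72*d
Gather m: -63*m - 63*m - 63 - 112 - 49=-126*m - 224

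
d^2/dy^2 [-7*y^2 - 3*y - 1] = -14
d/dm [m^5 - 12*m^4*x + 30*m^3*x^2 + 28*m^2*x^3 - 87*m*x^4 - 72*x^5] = 5*m^4 - 48*m^3*x + 90*m^2*x^2 + 56*m*x^3 - 87*x^4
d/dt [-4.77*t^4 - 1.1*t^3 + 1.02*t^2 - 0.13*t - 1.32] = -19.08*t^3 - 3.3*t^2 + 2.04*t - 0.13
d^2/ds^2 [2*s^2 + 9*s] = 4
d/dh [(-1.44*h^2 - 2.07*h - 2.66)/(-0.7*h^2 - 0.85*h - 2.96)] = (-0.225*h^2 + 4.8008*h + 3.8662)/(0.49*h^4 + 1.19*h^3 + 4.8665*h^2 + 5.032*h + 8.7616)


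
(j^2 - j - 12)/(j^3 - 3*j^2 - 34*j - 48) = (j - 4)/(j^2 - 6*j - 16)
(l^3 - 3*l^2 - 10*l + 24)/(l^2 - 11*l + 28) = (l^2 + l - 6)/(l - 7)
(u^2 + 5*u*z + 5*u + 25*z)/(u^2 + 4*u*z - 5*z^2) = (-u - 5)/(-u + z)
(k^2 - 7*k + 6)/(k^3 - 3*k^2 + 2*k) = (k - 6)/(k*(k - 2))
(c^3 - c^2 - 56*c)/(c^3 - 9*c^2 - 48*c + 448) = c/(c - 8)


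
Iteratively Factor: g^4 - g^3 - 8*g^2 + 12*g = (g - 2)*(g^3 + g^2 - 6*g) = g*(g - 2)*(g^2 + g - 6) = g*(g - 2)*(g + 3)*(g - 2)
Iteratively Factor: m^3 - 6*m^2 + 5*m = (m - 5)*(m^2 - m) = m*(m - 5)*(m - 1)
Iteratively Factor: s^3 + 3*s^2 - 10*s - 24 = (s + 4)*(s^2 - s - 6) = (s - 3)*(s + 4)*(s + 2)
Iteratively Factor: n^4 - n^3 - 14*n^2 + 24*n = (n)*(n^3 - n^2 - 14*n + 24) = n*(n - 2)*(n^2 + n - 12) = n*(n - 2)*(n + 4)*(n - 3)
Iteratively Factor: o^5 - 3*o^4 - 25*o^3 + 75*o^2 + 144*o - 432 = (o - 4)*(o^4 + o^3 - 21*o^2 - 9*o + 108) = (o - 4)*(o + 3)*(o^3 - 2*o^2 - 15*o + 36) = (o - 4)*(o + 3)*(o + 4)*(o^2 - 6*o + 9) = (o - 4)*(o - 3)*(o + 3)*(o + 4)*(o - 3)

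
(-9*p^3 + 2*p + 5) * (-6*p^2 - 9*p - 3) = 54*p^5 + 81*p^4 + 15*p^3 - 48*p^2 - 51*p - 15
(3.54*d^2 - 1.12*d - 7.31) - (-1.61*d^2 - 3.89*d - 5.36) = 5.15*d^2 + 2.77*d - 1.95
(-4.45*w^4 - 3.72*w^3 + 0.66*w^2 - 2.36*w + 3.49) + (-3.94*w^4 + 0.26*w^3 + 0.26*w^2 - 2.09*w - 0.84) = -8.39*w^4 - 3.46*w^3 + 0.92*w^2 - 4.45*w + 2.65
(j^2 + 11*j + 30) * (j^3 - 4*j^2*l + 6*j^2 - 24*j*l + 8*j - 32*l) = j^5 - 4*j^4*l + 17*j^4 - 68*j^3*l + 104*j^3 - 416*j^2*l + 268*j^2 - 1072*j*l + 240*j - 960*l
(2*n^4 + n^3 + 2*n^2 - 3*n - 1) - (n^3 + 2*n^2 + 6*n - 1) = 2*n^4 - 9*n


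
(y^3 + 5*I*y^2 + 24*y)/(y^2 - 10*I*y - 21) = y*(y + 8*I)/(y - 7*I)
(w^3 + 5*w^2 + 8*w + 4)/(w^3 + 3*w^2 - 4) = (w + 1)/(w - 1)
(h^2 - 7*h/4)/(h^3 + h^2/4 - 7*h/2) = 1/(h + 2)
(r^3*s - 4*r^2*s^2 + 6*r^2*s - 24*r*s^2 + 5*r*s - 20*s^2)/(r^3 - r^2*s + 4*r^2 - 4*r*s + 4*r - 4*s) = s*(r^3 - 4*r^2*s + 6*r^2 - 24*r*s + 5*r - 20*s)/(r^3 - r^2*s + 4*r^2 - 4*r*s + 4*r - 4*s)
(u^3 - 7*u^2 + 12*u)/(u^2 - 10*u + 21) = u*(u - 4)/(u - 7)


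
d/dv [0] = 0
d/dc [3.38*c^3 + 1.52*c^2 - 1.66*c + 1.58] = 10.14*c^2 + 3.04*c - 1.66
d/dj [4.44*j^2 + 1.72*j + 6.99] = 8.88*j + 1.72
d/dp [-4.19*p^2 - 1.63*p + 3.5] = -8.38*p - 1.63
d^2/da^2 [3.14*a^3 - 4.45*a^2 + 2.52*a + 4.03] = 18.84*a - 8.9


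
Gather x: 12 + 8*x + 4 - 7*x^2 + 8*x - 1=-7*x^2 + 16*x + 15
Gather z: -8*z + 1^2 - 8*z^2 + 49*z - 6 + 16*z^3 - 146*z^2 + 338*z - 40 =16*z^3 - 154*z^2 + 379*z - 45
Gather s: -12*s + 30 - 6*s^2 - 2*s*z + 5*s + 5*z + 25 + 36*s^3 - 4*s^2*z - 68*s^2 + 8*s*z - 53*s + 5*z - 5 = 36*s^3 + s^2*(-4*z - 74) + s*(6*z - 60) + 10*z + 50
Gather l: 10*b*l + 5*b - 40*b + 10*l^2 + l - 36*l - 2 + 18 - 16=-35*b + 10*l^2 + l*(10*b - 35)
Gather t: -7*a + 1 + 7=8 - 7*a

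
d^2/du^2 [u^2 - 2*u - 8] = 2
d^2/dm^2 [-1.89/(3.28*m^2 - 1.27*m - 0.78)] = (-40.666752*m^2 + 15.745968*m + 1.89*(6.56*m - 1.27)*(13.12*m - 2.54) + 9.670752)/(-3.28*m^2 + 1.27*m + 0.78)^3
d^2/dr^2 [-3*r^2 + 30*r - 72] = -6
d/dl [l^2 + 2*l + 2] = 2*l + 2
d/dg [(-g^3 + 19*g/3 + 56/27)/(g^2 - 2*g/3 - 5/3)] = (-81*g^4 + 108*g^3 - 108*g^2 - 336*g - 743)/(9*(9*g^4 - 12*g^3 - 26*g^2 + 20*g + 25))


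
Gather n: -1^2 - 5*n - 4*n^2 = -4*n^2 - 5*n - 1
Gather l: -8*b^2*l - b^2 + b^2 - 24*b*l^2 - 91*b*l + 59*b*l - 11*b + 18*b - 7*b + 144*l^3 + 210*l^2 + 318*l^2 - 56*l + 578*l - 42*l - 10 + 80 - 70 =144*l^3 + l^2*(528 - 24*b) + l*(-8*b^2 - 32*b + 480)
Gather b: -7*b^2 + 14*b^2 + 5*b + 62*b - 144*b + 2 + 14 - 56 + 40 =7*b^2 - 77*b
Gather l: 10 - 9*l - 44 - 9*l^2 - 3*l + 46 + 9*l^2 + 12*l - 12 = 0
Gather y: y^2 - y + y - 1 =y^2 - 1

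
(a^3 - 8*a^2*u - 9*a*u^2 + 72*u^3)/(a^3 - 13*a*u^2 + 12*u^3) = (-a^2 + 5*a*u + 24*u^2)/(-a^2 - 3*a*u + 4*u^2)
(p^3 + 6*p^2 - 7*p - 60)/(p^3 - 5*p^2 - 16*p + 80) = (p^2 + 2*p - 15)/(p^2 - 9*p + 20)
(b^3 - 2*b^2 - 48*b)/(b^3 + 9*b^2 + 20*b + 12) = b*(b - 8)/(b^2 + 3*b + 2)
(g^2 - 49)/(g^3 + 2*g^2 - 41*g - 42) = (g - 7)/(g^2 - 5*g - 6)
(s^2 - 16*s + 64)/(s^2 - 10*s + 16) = (s - 8)/(s - 2)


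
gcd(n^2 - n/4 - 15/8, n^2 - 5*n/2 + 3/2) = n - 3/2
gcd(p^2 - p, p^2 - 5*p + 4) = p - 1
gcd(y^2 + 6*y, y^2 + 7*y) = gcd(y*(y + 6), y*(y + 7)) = y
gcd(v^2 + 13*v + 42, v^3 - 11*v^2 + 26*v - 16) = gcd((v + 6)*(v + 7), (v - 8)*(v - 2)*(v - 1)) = 1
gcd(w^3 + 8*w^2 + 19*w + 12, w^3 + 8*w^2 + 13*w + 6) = w + 1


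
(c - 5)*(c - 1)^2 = c^3 - 7*c^2 + 11*c - 5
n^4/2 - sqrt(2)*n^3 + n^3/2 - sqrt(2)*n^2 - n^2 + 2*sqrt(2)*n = n*(n/2 + 1)*(n - 1)*(n - 2*sqrt(2))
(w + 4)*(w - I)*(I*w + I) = I*w^3 + w^2 + 5*I*w^2 + 5*w + 4*I*w + 4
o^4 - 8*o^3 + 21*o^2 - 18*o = o*(o - 3)^2*(o - 2)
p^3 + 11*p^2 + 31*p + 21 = (p + 1)*(p + 3)*(p + 7)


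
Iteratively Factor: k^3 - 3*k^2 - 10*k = (k - 5)*(k^2 + 2*k) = (k - 5)*(k + 2)*(k)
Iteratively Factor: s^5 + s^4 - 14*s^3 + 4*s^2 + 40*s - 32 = (s - 2)*(s^4 + 3*s^3 - 8*s^2 - 12*s + 16) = (s - 2)*(s + 2)*(s^3 + s^2 - 10*s + 8) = (s - 2)*(s - 1)*(s + 2)*(s^2 + 2*s - 8) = (s - 2)^2*(s - 1)*(s + 2)*(s + 4)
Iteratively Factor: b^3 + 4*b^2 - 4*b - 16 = (b - 2)*(b^2 + 6*b + 8) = (b - 2)*(b + 2)*(b + 4)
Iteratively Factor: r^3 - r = (r - 1)*(r^2 + r) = r*(r - 1)*(r + 1)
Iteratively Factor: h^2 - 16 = (h + 4)*(h - 4)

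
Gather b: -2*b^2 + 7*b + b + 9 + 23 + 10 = -2*b^2 + 8*b + 42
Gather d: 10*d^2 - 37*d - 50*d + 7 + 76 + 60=10*d^2 - 87*d + 143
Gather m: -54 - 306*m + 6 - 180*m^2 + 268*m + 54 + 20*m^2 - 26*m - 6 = -160*m^2 - 64*m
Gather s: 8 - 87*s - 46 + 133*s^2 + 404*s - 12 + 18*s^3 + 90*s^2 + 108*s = 18*s^3 + 223*s^2 + 425*s - 50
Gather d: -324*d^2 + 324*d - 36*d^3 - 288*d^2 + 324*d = -36*d^3 - 612*d^2 + 648*d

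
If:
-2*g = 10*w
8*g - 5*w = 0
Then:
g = 0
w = 0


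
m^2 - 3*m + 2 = (m - 2)*(m - 1)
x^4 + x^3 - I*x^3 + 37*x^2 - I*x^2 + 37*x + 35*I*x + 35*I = (x + 1)*(x - 7*I)*(x + I)*(x + 5*I)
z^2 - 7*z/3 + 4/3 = (z - 4/3)*(z - 1)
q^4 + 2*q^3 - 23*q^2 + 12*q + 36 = (q - 3)*(q - 2)*(q + 1)*(q + 6)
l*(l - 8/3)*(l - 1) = l^3 - 11*l^2/3 + 8*l/3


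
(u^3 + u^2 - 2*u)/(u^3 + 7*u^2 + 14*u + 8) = u*(u - 1)/(u^2 + 5*u + 4)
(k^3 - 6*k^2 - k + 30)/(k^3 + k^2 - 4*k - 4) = (k^2 - 8*k + 15)/(k^2 - k - 2)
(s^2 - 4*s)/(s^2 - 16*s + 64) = s*(s - 4)/(s^2 - 16*s + 64)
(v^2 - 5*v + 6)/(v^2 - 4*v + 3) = (v - 2)/(v - 1)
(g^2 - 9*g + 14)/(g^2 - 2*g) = (g - 7)/g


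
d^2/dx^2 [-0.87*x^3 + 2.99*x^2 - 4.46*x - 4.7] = 5.98 - 5.22*x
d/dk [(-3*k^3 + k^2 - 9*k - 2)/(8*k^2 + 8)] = 3*(-k^4 + 2*k - 3)/(8*(k^4 + 2*k^2 + 1))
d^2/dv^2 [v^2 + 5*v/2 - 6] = 2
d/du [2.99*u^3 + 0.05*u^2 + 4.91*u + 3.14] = 8.97*u^2 + 0.1*u + 4.91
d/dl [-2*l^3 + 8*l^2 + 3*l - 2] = -6*l^2 + 16*l + 3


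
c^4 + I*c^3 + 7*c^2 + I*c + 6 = (c - 2*I)*(c - I)*(c + I)*(c + 3*I)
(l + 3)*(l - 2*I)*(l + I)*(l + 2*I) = l^4 + 3*l^3 + I*l^3 + 4*l^2 + 3*I*l^2 + 12*l + 4*I*l + 12*I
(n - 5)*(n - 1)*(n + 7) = n^3 + n^2 - 37*n + 35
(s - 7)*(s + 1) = s^2 - 6*s - 7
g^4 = g^4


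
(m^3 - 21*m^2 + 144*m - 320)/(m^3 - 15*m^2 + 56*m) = (m^2 - 13*m + 40)/(m*(m - 7))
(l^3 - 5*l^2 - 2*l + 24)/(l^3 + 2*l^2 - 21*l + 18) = (l^2 - 2*l - 8)/(l^2 + 5*l - 6)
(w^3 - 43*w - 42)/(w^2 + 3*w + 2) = (w^2 - w - 42)/(w + 2)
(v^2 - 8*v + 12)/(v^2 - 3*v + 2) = (v - 6)/(v - 1)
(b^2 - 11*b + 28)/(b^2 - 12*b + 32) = (b - 7)/(b - 8)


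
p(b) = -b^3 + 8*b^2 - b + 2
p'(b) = -3*b^2 + 16*b - 1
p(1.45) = 14.32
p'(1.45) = 15.89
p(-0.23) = 2.67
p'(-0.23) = -4.84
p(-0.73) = 7.38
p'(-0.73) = -14.28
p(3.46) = 52.89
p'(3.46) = 18.45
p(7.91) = -0.28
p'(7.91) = -62.14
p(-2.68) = 81.39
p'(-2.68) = -65.43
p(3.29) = 49.69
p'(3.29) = 19.17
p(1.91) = 22.31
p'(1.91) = 18.62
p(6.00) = 68.00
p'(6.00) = -13.00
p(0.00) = 2.00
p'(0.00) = -1.00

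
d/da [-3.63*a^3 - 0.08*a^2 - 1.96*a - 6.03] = -10.89*a^2 - 0.16*a - 1.96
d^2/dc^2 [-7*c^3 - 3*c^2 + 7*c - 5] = -42*c - 6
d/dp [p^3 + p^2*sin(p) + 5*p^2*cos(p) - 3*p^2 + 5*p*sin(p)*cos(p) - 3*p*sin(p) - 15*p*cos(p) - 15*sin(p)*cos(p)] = -5*p^2*sin(p) + p^2*cos(p) + 3*p^2 + 17*p*sin(p) + 7*p*cos(p) + 5*p*cos(2*p) - 6*p - 3*sin(p) + 5*sin(2*p)/2 - 15*cos(p) - 15*cos(2*p)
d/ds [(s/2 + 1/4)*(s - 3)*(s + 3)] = 3*s^2/2 + s/2 - 9/2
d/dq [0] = 0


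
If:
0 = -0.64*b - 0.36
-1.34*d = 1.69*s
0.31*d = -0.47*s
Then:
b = -0.56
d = 0.00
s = 0.00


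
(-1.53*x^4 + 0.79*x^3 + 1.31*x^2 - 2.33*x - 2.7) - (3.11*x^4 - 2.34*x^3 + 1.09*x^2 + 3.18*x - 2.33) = -4.64*x^4 + 3.13*x^3 + 0.22*x^2 - 5.51*x - 0.37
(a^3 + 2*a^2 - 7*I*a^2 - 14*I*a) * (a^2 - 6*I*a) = a^5 + 2*a^4 - 13*I*a^4 - 42*a^3 - 26*I*a^3 - 84*a^2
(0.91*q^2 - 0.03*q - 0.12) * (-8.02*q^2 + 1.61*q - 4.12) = -7.2982*q^4 + 1.7057*q^3 - 2.8351*q^2 - 0.0696*q + 0.4944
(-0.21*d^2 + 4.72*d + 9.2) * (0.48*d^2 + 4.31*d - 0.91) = -0.1008*d^4 + 1.3605*d^3 + 24.9503*d^2 + 35.3568*d - 8.372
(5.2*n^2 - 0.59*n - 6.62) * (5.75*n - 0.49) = 29.9*n^3 - 5.9405*n^2 - 37.7759*n + 3.2438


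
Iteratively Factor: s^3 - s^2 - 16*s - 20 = (s + 2)*(s^2 - 3*s - 10) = (s - 5)*(s + 2)*(s + 2)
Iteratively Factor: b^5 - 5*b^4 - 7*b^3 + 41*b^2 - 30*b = (b - 2)*(b^4 - 3*b^3 - 13*b^2 + 15*b) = (b - 5)*(b - 2)*(b^3 + 2*b^2 - 3*b) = b*(b - 5)*(b - 2)*(b^2 + 2*b - 3) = b*(b - 5)*(b - 2)*(b - 1)*(b + 3)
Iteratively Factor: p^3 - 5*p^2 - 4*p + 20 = (p - 2)*(p^2 - 3*p - 10) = (p - 5)*(p - 2)*(p + 2)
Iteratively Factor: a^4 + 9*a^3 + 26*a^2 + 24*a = (a + 2)*(a^3 + 7*a^2 + 12*a) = (a + 2)*(a + 3)*(a^2 + 4*a) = a*(a + 2)*(a + 3)*(a + 4)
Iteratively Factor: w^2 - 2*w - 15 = (w + 3)*(w - 5)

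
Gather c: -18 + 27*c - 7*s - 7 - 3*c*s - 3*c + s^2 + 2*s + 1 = c*(24 - 3*s) + s^2 - 5*s - 24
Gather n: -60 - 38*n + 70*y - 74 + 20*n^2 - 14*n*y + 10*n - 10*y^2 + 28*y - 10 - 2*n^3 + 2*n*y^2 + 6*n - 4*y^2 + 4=-2*n^3 + 20*n^2 + n*(2*y^2 - 14*y - 22) - 14*y^2 + 98*y - 140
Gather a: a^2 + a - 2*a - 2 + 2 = a^2 - a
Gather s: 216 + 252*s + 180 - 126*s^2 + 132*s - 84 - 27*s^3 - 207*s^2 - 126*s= -27*s^3 - 333*s^2 + 258*s + 312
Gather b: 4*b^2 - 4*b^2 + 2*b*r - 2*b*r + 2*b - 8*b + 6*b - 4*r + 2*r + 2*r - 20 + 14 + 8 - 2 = 0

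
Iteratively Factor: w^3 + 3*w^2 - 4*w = (w)*(w^2 + 3*w - 4) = w*(w + 4)*(w - 1)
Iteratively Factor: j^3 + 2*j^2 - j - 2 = (j + 2)*(j^2 - 1) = (j + 1)*(j + 2)*(j - 1)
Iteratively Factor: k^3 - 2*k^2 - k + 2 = (k + 1)*(k^2 - 3*k + 2) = (k - 1)*(k + 1)*(k - 2)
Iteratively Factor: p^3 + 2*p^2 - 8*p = (p)*(p^2 + 2*p - 8) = p*(p - 2)*(p + 4)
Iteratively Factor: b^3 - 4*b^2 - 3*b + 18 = (b - 3)*(b^2 - b - 6) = (b - 3)^2*(b + 2)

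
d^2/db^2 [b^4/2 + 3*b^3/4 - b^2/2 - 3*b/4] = 6*b^2 + 9*b/2 - 1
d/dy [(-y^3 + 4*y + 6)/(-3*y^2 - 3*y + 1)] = (3*y^4 + 6*y^3 + 9*y^2 + 36*y + 22)/(9*y^4 + 18*y^3 + 3*y^2 - 6*y + 1)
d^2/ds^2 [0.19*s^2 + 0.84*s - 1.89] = 0.380000000000000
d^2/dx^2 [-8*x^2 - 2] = -16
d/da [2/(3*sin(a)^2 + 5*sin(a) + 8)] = -2*(6*sin(a) + 5)*cos(a)/(3*sin(a)^2 + 5*sin(a) + 8)^2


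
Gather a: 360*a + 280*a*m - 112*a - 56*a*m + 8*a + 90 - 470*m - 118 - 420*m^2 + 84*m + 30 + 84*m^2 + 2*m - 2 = a*(224*m + 256) - 336*m^2 - 384*m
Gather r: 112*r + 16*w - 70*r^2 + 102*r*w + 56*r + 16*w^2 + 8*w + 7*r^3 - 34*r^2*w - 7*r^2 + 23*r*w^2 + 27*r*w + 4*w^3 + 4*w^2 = 7*r^3 + r^2*(-34*w - 77) + r*(23*w^2 + 129*w + 168) + 4*w^3 + 20*w^2 + 24*w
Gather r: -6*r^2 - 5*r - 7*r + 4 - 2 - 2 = -6*r^2 - 12*r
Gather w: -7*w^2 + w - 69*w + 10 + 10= -7*w^2 - 68*w + 20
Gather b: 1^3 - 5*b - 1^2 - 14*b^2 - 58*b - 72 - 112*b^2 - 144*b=-126*b^2 - 207*b - 72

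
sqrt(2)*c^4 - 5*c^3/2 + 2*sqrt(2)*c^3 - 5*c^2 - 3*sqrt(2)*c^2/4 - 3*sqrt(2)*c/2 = c*(c + 2)*(c - 3*sqrt(2)/2)*(sqrt(2)*c + 1/2)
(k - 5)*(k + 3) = k^2 - 2*k - 15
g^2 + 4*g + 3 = (g + 1)*(g + 3)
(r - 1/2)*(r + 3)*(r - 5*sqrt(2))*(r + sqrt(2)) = r^4 - 4*sqrt(2)*r^3 + 5*r^3/2 - 10*sqrt(2)*r^2 - 23*r^2/2 - 25*r + 6*sqrt(2)*r + 15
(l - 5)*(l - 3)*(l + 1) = l^3 - 7*l^2 + 7*l + 15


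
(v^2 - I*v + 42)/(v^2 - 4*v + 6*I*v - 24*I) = (v - 7*I)/(v - 4)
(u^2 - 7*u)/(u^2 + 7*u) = (u - 7)/(u + 7)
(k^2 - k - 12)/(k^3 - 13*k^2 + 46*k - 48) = (k^2 - k - 12)/(k^3 - 13*k^2 + 46*k - 48)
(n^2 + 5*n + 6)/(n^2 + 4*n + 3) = (n + 2)/(n + 1)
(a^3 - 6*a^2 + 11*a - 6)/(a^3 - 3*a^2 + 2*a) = (a - 3)/a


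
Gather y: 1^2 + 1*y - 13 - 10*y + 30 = 18 - 9*y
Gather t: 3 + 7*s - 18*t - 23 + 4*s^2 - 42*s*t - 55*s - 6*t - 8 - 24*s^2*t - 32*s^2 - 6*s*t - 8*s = -28*s^2 - 56*s + t*(-24*s^2 - 48*s - 24) - 28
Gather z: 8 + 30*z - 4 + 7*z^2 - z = 7*z^2 + 29*z + 4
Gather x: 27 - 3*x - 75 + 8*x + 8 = 5*x - 40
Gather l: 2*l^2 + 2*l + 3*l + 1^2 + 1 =2*l^2 + 5*l + 2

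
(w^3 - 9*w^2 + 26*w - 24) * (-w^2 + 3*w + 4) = -w^5 + 12*w^4 - 49*w^3 + 66*w^2 + 32*w - 96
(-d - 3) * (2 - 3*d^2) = 3*d^3 + 9*d^2 - 2*d - 6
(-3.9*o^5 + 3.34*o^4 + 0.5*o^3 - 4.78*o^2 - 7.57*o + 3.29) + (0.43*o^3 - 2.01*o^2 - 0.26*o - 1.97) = -3.9*o^5 + 3.34*o^4 + 0.93*o^3 - 6.79*o^2 - 7.83*o + 1.32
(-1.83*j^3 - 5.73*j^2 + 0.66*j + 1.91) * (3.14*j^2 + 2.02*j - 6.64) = -5.7462*j^5 - 21.6888*j^4 + 2.649*j^3 + 45.3778*j^2 - 0.5242*j - 12.6824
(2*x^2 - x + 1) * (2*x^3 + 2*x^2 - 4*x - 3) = 4*x^5 + 2*x^4 - 8*x^3 - x - 3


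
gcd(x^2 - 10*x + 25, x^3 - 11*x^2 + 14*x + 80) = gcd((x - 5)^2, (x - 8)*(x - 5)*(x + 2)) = x - 5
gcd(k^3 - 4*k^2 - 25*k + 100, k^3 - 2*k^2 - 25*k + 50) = k^2 - 25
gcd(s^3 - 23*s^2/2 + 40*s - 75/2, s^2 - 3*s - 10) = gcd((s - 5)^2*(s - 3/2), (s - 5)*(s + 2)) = s - 5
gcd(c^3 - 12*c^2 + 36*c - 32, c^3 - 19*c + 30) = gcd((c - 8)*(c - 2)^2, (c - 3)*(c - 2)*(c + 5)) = c - 2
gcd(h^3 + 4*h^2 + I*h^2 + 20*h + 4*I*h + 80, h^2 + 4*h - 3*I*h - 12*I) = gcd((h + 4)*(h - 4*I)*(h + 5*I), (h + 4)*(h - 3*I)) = h + 4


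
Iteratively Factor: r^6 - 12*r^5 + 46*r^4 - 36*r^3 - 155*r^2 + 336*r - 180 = (r - 2)*(r^5 - 10*r^4 + 26*r^3 + 16*r^2 - 123*r + 90) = (r - 3)*(r - 2)*(r^4 - 7*r^3 + 5*r^2 + 31*r - 30) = (r - 3)*(r - 2)*(r - 1)*(r^3 - 6*r^2 - r + 30) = (r - 5)*(r - 3)*(r - 2)*(r - 1)*(r^2 - r - 6) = (r - 5)*(r - 3)^2*(r - 2)*(r - 1)*(r + 2)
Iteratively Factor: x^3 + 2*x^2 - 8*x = (x)*(x^2 + 2*x - 8) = x*(x - 2)*(x + 4)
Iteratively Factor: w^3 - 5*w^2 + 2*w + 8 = (w - 4)*(w^2 - w - 2) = (w - 4)*(w + 1)*(w - 2)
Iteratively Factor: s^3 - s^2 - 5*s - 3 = (s + 1)*(s^2 - 2*s - 3) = (s + 1)^2*(s - 3)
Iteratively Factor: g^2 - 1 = (g + 1)*(g - 1)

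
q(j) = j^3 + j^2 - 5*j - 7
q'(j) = 3*j^2 + 2*j - 5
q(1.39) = -9.33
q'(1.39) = 3.58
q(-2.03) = -1.09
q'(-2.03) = 3.30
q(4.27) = 67.74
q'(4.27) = 58.24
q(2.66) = 5.60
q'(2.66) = 21.55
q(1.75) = -7.33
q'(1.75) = 7.69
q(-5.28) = -99.92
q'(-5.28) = 68.08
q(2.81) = 9.03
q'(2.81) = 24.31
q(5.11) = 126.99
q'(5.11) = 83.56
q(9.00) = 758.00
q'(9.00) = 256.00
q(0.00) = -7.00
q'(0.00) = -5.00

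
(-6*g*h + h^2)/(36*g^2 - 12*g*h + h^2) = -h/(6*g - h)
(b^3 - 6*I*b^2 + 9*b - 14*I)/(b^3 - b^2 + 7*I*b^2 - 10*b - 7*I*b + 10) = (b^2 - 8*I*b - 7)/(b^2 + b*(-1 + 5*I) - 5*I)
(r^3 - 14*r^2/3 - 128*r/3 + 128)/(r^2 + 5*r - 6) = (3*r^2 - 32*r + 64)/(3*(r - 1))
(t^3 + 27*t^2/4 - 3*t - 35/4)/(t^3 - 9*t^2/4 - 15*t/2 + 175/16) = 4*(t^2 + 8*t + 7)/(4*t^2 - 4*t - 35)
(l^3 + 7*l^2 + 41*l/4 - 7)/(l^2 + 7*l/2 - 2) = l + 7/2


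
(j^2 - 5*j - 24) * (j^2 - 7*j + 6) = j^4 - 12*j^3 + 17*j^2 + 138*j - 144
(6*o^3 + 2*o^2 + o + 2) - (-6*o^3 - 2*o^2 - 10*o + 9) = 12*o^3 + 4*o^2 + 11*o - 7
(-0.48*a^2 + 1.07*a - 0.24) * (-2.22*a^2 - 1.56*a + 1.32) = 1.0656*a^4 - 1.6266*a^3 - 1.77*a^2 + 1.7868*a - 0.3168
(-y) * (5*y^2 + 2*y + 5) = -5*y^3 - 2*y^2 - 5*y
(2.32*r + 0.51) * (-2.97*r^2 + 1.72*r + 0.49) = -6.8904*r^3 + 2.4757*r^2 + 2.014*r + 0.2499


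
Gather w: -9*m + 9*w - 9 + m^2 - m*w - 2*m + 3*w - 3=m^2 - 11*m + w*(12 - m) - 12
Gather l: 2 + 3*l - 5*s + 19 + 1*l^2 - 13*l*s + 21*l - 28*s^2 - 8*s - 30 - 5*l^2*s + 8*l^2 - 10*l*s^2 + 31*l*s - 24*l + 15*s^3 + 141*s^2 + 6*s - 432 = l^2*(9 - 5*s) + l*(-10*s^2 + 18*s) + 15*s^3 + 113*s^2 - 7*s - 441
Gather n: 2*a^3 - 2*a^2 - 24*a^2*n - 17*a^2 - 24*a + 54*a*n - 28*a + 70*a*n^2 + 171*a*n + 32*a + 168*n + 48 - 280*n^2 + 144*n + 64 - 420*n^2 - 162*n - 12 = 2*a^3 - 19*a^2 - 20*a + n^2*(70*a - 700) + n*(-24*a^2 + 225*a + 150) + 100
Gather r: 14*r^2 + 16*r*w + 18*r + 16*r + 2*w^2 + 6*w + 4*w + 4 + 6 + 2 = 14*r^2 + r*(16*w + 34) + 2*w^2 + 10*w + 12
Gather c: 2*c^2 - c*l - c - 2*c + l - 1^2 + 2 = 2*c^2 + c*(-l - 3) + l + 1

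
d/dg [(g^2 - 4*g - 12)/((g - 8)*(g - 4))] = 8*(-g^2 + 11*g - 34)/(g^4 - 24*g^3 + 208*g^2 - 768*g + 1024)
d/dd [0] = 0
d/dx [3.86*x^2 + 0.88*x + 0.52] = 7.72*x + 0.88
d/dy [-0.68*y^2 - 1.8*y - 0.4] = -1.36*y - 1.8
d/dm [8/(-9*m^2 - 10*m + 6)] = 16*(9*m + 5)/(9*m^2 + 10*m - 6)^2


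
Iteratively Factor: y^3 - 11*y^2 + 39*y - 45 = (y - 3)*(y^2 - 8*y + 15) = (y - 3)^2*(y - 5)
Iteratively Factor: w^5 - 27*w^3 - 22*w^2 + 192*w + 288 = (w + 3)*(w^4 - 3*w^3 - 18*w^2 + 32*w + 96) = (w - 4)*(w + 3)*(w^3 + w^2 - 14*w - 24) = (w - 4)^2*(w + 3)*(w^2 + 5*w + 6) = (w - 4)^2*(w + 2)*(w + 3)*(w + 3)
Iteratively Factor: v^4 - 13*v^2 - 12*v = (v - 4)*(v^3 + 4*v^2 + 3*v) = (v - 4)*(v + 1)*(v^2 + 3*v) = (v - 4)*(v + 1)*(v + 3)*(v)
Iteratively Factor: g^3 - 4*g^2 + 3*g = (g)*(g^2 - 4*g + 3) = g*(g - 3)*(g - 1)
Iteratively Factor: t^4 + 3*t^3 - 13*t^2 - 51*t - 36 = (t + 3)*(t^3 - 13*t - 12) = (t + 3)^2*(t^2 - 3*t - 4) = (t + 1)*(t + 3)^2*(t - 4)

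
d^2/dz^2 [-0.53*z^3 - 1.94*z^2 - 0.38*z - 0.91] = -3.18*z - 3.88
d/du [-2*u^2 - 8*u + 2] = -4*u - 8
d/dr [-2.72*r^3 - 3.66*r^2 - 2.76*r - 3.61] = -8.16*r^2 - 7.32*r - 2.76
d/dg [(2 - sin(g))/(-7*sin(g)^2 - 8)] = (-7*sin(g)^2 + 28*sin(g) + 8)*cos(g)/(7*sin(g)^2 + 8)^2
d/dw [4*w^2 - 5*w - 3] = 8*w - 5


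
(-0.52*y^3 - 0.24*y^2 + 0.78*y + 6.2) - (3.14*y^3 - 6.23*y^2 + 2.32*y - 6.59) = -3.66*y^3 + 5.99*y^2 - 1.54*y + 12.79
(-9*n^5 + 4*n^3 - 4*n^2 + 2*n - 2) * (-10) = 90*n^5 - 40*n^3 + 40*n^2 - 20*n + 20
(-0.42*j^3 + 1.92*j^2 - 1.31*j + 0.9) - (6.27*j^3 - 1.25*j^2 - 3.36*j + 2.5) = -6.69*j^3 + 3.17*j^2 + 2.05*j - 1.6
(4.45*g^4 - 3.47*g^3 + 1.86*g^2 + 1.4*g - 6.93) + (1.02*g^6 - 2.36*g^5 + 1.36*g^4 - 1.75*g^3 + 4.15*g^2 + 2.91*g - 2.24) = 1.02*g^6 - 2.36*g^5 + 5.81*g^4 - 5.22*g^3 + 6.01*g^2 + 4.31*g - 9.17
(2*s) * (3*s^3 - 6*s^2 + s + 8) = 6*s^4 - 12*s^3 + 2*s^2 + 16*s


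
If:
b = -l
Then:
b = -l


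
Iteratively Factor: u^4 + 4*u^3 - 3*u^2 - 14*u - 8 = (u + 4)*(u^3 - 3*u - 2) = (u - 2)*(u + 4)*(u^2 + 2*u + 1) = (u - 2)*(u + 1)*(u + 4)*(u + 1)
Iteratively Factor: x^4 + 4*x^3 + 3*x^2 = (x + 3)*(x^3 + x^2) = x*(x + 3)*(x^2 + x) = x*(x + 1)*(x + 3)*(x)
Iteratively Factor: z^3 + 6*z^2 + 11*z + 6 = (z + 2)*(z^2 + 4*z + 3) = (z + 1)*(z + 2)*(z + 3)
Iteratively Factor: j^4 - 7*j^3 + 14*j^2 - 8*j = (j - 1)*(j^3 - 6*j^2 + 8*j) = j*(j - 1)*(j^2 - 6*j + 8) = j*(j - 2)*(j - 1)*(j - 4)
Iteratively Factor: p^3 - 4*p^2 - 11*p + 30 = (p - 2)*(p^2 - 2*p - 15) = (p - 2)*(p + 3)*(p - 5)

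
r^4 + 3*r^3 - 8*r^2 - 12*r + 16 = (r - 2)*(r - 1)*(r + 2)*(r + 4)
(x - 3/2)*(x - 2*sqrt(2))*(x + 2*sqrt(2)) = x^3 - 3*x^2/2 - 8*x + 12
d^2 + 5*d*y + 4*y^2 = (d + y)*(d + 4*y)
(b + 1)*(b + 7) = b^2 + 8*b + 7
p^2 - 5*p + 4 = (p - 4)*(p - 1)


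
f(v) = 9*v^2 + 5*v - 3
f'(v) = 18*v + 5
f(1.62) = 28.72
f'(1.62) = 34.16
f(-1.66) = 13.50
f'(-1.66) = -24.88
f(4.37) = 190.72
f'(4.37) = 83.66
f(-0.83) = -0.95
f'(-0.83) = -9.94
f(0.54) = 2.32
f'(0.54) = 14.72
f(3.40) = 118.04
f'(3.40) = 66.20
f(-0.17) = -3.59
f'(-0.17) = 1.94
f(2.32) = 57.04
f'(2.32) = 46.76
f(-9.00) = 681.00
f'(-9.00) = -157.00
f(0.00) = -3.00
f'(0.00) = 5.00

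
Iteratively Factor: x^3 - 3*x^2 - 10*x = (x)*(x^2 - 3*x - 10) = x*(x + 2)*(x - 5)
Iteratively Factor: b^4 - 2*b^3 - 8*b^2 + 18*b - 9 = (b - 1)*(b^3 - b^2 - 9*b + 9) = (b - 3)*(b - 1)*(b^2 + 2*b - 3) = (b - 3)*(b - 1)*(b + 3)*(b - 1)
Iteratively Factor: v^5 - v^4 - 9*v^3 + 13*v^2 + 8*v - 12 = (v - 2)*(v^4 + v^3 - 7*v^2 - v + 6) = (v - 2)*(v - 1)*(v^3 + 2*v^2 - 5*v - 6) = (v - 2)^2*(v - 1)*(v^2 + 4*v + 3) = (v - 2)^2*(v - 1)*(v + 3)*(v + 1)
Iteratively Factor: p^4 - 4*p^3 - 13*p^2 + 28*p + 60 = (p + 2)*(p^3 - 6*p^2 - p + 30) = (p - 3)*(p + 2)*(p^2 - 3*p - 10) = (p - 5)*(p - 3)*(p + 2)*(p + 2)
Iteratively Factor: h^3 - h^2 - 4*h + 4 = (h + 2)*(h^2 - 3*h + 2) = (h - 2)*(h + 2)*(h - 1)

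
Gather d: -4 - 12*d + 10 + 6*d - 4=2 - 6*d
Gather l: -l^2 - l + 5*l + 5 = -l^2 + 4*l + 5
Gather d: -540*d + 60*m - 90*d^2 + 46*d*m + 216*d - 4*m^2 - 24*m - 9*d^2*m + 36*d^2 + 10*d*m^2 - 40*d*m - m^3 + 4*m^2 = d^2*(-9*m - 54) + d*(10*m^2 + 6*m - 324) - m^3 + 36*m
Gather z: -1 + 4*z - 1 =4*z - 2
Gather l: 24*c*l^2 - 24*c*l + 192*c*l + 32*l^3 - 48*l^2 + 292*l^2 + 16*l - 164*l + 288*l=32*l^3 + l^2*(24*c + 244) + l*(168*c + 140)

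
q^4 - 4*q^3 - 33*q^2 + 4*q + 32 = (q - 8)*(q - 1)*(q + 1)*(q + 4)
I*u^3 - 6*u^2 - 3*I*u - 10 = (u + 2*I)*(u + 5*I)*(I*u + 1)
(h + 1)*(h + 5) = h^2 + 6*h + 5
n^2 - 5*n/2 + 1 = (n - 2)*(n - 1/2)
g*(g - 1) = g^2 - g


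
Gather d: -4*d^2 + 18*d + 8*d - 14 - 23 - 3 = -4*d^2 + 26*d - 40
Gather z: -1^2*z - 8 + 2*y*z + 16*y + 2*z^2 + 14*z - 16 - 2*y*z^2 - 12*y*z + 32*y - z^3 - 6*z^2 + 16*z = 48*y - z^3 + z^2*(-2*y - 4) + z*(29 - 10*y) - 24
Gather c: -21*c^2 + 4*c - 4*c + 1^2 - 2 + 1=-21*c^2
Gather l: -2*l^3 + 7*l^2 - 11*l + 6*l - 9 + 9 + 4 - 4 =-2*l^3 + 7*l^2 - 5*l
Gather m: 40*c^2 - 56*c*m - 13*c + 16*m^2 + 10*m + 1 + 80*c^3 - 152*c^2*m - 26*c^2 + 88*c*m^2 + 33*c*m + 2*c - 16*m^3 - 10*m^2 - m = 80*c^3 + 14*c^2 - 11*c - 16*m^3 + m^2*(88*c + 6) + m*(-152*c^2 - 23*c + 9) + 1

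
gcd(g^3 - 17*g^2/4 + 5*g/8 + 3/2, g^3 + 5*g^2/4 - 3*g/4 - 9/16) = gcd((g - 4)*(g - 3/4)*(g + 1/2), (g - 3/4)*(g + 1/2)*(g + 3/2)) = g^2 - g/4 - 3/8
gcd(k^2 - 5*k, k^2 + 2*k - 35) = k - 5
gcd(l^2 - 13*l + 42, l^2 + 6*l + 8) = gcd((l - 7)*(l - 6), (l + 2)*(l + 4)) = 1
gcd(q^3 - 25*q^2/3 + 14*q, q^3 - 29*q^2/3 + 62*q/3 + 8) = q - 6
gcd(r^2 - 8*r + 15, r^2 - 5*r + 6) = r - 3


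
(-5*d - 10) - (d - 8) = -6*d - 2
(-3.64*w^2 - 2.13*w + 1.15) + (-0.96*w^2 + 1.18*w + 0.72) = -4.6*w^2 - 0.95*w + 1.87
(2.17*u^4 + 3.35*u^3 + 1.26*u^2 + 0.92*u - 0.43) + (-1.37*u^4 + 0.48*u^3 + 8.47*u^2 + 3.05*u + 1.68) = 0.8*u^4 + 3.83*u^3 + 9.73*u^2 + 3.97*u + 1.25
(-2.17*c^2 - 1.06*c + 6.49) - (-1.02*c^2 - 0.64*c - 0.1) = -1.15*c^2 - 0.42*c + 6.59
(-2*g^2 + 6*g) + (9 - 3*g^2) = -5*g^2 + 6*g + 9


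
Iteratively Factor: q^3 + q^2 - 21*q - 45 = (q - 5)*(q^2 + 6*q + 9) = (q - 5)*(q + 3)*(q + 3)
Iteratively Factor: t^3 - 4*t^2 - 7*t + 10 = (t + 2)*(t^2 - 6*t + 5) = (t - 1)*(t + 2)*(t - 5)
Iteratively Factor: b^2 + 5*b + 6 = (b + 3)*(b + 2)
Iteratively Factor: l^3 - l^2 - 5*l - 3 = (l + 1)*(l^2 - 2*l - 3) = (l - 3)*(l + 1)*(l + 1)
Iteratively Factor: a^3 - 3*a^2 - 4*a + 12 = (a - 3)*(a^2 - 4) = (a - 3)*(a + 2)*(a - 2)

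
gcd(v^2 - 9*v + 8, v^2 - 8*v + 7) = v - 1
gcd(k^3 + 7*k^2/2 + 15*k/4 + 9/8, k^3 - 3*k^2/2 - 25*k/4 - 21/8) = k^2 + 2*k + 3/4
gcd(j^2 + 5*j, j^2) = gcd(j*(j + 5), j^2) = j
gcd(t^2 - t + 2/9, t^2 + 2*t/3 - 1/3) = t - 1/3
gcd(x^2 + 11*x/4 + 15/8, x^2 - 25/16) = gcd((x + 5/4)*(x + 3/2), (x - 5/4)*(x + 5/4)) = x + 5/4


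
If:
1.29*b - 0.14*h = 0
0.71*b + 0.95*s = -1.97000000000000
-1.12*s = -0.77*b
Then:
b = -1.45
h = -13.32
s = -0.99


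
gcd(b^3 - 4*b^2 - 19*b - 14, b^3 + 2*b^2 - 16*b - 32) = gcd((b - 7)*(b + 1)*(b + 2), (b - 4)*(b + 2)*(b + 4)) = b + 2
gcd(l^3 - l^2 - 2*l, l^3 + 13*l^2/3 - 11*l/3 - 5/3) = 1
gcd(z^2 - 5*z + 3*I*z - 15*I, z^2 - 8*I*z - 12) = 1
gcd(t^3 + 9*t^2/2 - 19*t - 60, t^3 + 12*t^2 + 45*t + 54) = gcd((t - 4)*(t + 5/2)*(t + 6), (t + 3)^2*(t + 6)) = t + 6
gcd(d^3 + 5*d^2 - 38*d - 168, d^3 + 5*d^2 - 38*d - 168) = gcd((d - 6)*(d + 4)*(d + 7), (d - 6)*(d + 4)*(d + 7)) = d^3 + 5*d^2 - 38*d - 168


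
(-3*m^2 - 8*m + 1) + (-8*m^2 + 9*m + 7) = -11*m^2 + m + 8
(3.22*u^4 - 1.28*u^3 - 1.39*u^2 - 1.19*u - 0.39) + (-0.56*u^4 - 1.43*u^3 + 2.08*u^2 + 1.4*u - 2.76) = 2.66*u^4 - 2.71*u^3 + 0.69*u^2 + 0.21*u - 3.15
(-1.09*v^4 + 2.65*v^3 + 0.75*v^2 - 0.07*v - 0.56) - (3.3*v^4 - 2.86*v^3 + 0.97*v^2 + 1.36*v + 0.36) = -4.39*v^4 + 5.51*v^3 - 0.22*v^2 - 1.43*v - 0.92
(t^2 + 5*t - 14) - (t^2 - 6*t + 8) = 11*t - 22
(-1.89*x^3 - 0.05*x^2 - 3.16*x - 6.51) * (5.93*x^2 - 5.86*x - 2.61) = -11.2077*x^5 + 10.7789*x^4 - 13.5129*x^3 - 19.9562*x^2 + 46.3962*x + 16.9911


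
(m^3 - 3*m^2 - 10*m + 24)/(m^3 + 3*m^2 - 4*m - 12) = (m - 4)/(m + 2)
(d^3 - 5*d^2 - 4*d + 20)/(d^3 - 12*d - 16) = (d^2 - 7*d + 10)/(d^2 - 2*d - 8)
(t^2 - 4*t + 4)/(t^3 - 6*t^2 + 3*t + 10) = (t - 2)/(t^2 - 4*t - 5)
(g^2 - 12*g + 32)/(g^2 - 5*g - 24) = (g - 4)/(g + 3)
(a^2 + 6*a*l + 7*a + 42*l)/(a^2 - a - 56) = (a + 6*l)/(a - 8)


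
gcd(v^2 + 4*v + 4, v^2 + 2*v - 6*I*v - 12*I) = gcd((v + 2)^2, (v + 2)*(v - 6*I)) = v + 2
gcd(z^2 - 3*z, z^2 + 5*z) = z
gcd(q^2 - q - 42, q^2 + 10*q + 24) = q + 6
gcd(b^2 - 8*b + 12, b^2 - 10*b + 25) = 1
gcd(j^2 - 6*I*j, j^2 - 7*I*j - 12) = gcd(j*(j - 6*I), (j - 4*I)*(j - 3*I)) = 1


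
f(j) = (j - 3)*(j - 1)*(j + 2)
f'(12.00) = 379.00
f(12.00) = 1386.00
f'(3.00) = 10.00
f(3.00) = 0.00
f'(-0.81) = 0.21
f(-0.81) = 8.21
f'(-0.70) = -0.73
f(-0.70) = 8.18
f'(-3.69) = 50.61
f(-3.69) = -53.03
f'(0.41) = -6.14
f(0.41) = 3.68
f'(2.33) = 1.97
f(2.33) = -3.86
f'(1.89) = -1.84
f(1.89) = -3.84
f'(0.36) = -6.05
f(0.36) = 3.99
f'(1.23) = -5.38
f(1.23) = -1.31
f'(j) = (j - 3)*(j - 1) + (j - 3)*(j + 2) + (j - 1)*(j + 2)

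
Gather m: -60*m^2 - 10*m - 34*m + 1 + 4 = -60*m^2 - 44*m + 5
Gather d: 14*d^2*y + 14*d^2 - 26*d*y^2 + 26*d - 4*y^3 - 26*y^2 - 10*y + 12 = d^2*(14*y + 14) + d*(26 - 26*y^2) - 4*y^3 - 26*y^2 - 10*y + 12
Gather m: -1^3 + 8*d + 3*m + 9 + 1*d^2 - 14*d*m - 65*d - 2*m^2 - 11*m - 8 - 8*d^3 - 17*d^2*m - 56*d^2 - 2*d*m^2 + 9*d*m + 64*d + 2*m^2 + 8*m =-8*d^3 - 55*d^2 - 2*d*m^2 + 7*d + m*(-17*d^2 - 5*d)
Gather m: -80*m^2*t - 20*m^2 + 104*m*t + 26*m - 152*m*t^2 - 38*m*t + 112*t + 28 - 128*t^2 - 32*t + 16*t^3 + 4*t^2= m^2*(-80*t - 20) + m*(-152*t^2 + 66*t + 26) + 16*t^3 - 124*t^2 + 80*t + 28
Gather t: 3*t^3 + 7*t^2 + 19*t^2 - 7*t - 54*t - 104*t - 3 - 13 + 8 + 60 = 3*t^3 + 26*t^2 - 165*t + 52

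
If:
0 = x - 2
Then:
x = 2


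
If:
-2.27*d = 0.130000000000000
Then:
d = -0.06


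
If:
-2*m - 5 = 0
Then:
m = -5/2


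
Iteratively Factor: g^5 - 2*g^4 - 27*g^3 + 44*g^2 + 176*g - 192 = (g - 4)*(g^4 + 2*g^3 - 19*g^2 - 32*g + 48) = (g - 4)^2*(g^3 + 6*g^2 + 5*g - 12) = (g - 4)^2*(g + 3)*(g^2 + 3*g - 4) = (g - 4)^2*(g - 1)*(g + 3)*(g + 4)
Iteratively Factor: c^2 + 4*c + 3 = (c + 1)*(c + 3)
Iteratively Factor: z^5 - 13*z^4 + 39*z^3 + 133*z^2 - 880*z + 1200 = (z + 4)*(z^4 - 17*z^3 + 107*z^2 - 295*z + 300) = (z - 3)*(z + 4)*(z^3 - 14*z^2 + 65*z - 100) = (z - 5)*(z - 3)*(z + 4)*(z^2 - 9*z + 20) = (z - 5)*(z - 4)*(z - 3)*(z + 4)*(z - 5)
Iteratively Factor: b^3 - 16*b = (b + 4)*(b^2 - 4*b) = b*(b + 4)*(b - 4)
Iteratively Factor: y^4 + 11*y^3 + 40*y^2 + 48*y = (y + 4)*(y^3 + 7*y^2 + 12*y) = (y + 4)^2*(y^2 + 3*y) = y*(y + 4)^2*(y + 3)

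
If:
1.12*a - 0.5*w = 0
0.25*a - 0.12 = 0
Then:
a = 0.48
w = 1.08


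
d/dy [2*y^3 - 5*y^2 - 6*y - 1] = 6*y^2 - 10*y - 6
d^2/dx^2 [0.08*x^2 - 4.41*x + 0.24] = 0.160000000000000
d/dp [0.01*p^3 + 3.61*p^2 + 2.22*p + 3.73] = 0.03*p^2 + 7.22*p + 2.22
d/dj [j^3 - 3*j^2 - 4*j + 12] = 3*j^2 - 6*j - 4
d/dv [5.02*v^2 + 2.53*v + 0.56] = 10.04*v + 2.53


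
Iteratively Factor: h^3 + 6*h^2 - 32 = (h + 4)*(h^2 + 2*h - 8) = (h + 4)^2*(h - 2)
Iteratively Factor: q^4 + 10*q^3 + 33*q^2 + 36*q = (q + 4)*(q^3 + 6*q^2 + 9*q) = (q + 3)*(q + 4)*(q^2 + 3*q) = (q + 3)^2*(q + 4)*(q)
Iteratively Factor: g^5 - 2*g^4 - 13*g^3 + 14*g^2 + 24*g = (g + 1)*(g^4 - 3*g^3 - 10*g^2 + 24*g) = (g - 2)*(g + 1)*(g^3 - g^2 - 12*g) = g*(g - 2)*(g + 1)*(g^2 - g - 12) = g*(g - 4)*(g - 2)*(g + 1)*(g + 3)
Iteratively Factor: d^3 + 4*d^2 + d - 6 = (d - 1)*(d^2 + 5*d + 6) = (d - 1)*(d + 2)*(d + 3)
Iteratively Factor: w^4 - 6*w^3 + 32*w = (w)*(w^3 - 6*w^2 + 32) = w*(w - 4)*(w^2 - 2*w - 8) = w*(w - 4)*(w + 2)*(w - 4)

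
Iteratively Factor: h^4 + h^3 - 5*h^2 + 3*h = (h)*(h^3 + h^2 - 5*h + 3) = h*(h - 1)*(h^2 + 2*h - 3) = h*(h - 1)*(h + 3)*(h - 1)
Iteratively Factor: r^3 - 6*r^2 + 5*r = (r - 1)*(r^2 - 5*r) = r*(r - 1)*(r - 5)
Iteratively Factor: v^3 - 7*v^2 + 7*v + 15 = (v - 5)*(v^2 - 2*v - 3) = (v - 5)*(v - 3)*(v + 1)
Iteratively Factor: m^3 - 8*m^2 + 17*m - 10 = (m - 1)*(m^2 - 7*m + 10) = (m - 2)*(m - 1)*(m - 5)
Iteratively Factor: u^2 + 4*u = (u)*(u + 4)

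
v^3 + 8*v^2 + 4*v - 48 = (v - 2)*(v + 4)*(v + 6)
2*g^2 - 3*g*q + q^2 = (-2*g + q)*(-g + q)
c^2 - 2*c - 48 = (c - 8)*(c + 6)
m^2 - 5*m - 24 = (m - 8)*(m + 3)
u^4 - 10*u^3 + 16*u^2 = u^2*(u - 8)*(u - 2)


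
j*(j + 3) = j^2 + 3*j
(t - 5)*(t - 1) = t^2 - 6*t + 5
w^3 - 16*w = w*(w - 4)*(w + 4)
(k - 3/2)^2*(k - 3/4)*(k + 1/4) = k^4 - 7*k^3/2 + 57*k^2/16 - 9*k/16 - 27/64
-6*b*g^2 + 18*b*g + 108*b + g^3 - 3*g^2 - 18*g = (-6*b + g)*(g - 6)*(g + 3)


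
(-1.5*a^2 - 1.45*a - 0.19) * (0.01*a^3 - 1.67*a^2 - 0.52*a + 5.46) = -0.015*a^5 + 2.4905*a^4 + 3.1996*a^3 - 7.1187*a^2 - 7.8182*a - 1.0374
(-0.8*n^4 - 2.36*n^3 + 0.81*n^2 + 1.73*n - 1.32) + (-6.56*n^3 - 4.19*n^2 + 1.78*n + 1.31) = -0.8*n^4 - 8.92*n^3 - 3.38*n^2 + 3.51*n - 0.01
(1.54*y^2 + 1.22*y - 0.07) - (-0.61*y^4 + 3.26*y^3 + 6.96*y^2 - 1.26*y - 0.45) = 0.61*y^4 - 3.26*y^3 - 5.42*y^2 + 2.48*y + 0.38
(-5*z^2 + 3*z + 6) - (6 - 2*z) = -5*z^2 + 5*z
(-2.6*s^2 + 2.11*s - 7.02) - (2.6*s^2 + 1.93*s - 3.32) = -5.2*s^2 + 0.18*s - 3.7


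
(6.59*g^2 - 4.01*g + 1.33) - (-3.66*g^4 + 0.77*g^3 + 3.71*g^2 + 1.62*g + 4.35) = 3.66*g^4 - 0.77*g^3 + 2.88*g^2 - 5.63*g - 3.02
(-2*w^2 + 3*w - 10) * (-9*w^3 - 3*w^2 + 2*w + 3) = 18*w^5 - 21*w^4 + 77*w^3 + 30*w^2 - 11*w - 30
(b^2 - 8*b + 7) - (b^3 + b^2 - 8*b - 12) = 19 - b^3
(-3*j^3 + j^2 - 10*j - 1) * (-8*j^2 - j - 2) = 24*j^5 - 5*j^4 + 85*j^3 + 16*j^2 + 21*j + 2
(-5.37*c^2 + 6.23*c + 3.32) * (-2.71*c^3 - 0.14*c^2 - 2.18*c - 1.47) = 14.5527*c^5 - 16.1315*c^4 + 1.8372*c^3 - 6.1523*c^2 - 16.3957*c - 4.8804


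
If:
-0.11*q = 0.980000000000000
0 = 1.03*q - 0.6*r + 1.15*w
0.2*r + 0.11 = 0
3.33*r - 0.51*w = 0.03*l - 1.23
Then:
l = -150.82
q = -8.91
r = -0.55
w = 7.69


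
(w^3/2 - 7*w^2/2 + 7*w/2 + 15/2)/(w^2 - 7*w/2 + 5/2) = (w^3 - 7*w^2 + 7*w + 15)/(2*w^2 - 7*w + 5)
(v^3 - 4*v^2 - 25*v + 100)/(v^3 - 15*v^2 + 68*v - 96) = (v^2 - 25)/(v^2 - 11*v + 24)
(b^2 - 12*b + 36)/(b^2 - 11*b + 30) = (b - 6)/(b - 5)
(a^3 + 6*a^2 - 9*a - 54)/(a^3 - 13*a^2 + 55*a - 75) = (a^2 + 9*a + 18)/(a^2 - 10*a + 25)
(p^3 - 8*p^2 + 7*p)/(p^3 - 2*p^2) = (p^2 - 8*p + 7)/(p*(p - 2))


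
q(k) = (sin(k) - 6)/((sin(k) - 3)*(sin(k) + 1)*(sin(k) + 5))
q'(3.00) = 0.31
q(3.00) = 0.35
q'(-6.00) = -0.23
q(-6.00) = 0.31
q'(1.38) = -0.01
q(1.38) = 0.21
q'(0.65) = -0.11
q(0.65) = 0.25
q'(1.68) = 0.01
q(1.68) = 0.21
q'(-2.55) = 1.84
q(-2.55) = 0.94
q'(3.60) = 1.24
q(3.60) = 0.74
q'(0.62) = -0.12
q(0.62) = 0.25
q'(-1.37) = -216.15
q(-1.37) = 21.71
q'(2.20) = 0.06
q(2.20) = 0.23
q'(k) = -(sin(k) - 6)*cos(k)/((sin(k) - 3)*(sin(k) + 1)*(sin(k) + 5)^2) - (sin(k) - 6)*cos(k)/((sin(k) - 3)*(sin(k) + 1)^2*(sin(k) + 5)) - (sin(k) - 6)*cos(k)/((sin(k) - 3)^2*(sin(k) + 1)*(sin(k) + 5)) + cos(k)/((sin(k) - 3)*(sin(k) + 1)*(sin(k) + 5))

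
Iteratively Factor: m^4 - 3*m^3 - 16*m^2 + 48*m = (m - 4)*(m^3 + m^2 - 12*m) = (m - 4)*(m + 4)*(m^2 - 3*m) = m*(m - 4)*(m + 4)*(m - 3)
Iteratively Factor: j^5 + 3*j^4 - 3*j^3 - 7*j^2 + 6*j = (j)*(j^4 + 3*j^3 - 3*j^2 - 7*j + 6) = j*(j - 1)*(j^3 + 4*j^2 + j - 6) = j*(j - 1)^2*(j^2 + 5*j + 6) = j*(j - 1)^2*(j + 2)*(j + 3)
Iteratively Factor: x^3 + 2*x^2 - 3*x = (x + 3)*(x^2 - x) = x*(x + 3)*(x - 1)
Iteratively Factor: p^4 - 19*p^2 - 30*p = (p + 3)*(p^3 - 3*p^2 - 10*p) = (p - 5)*(p + 3)*(p^2 + 2*p) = p*(p - 5)*(p + 3)*(p + 2)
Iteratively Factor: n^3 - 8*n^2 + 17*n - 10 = (n - 1)*(n^2 - 7*n + 10) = (n - 2)*(n - 1)*(n - 5)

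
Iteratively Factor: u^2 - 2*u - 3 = (u + 1)*(u - 3)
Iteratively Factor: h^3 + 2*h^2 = (h)*(h^2 + 2*h) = h*(h + 2)*(h)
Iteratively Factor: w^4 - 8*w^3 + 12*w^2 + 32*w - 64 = (w + 2)*(w^3 - 10*w^2 + 32*w - 32) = (w - 4)*(w + 2)*(w^2 - 6*w + 8) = (w - 4)^2*(w + 2)*(w - 2)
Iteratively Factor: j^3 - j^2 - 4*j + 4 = (j + 2)*(j^2 - 3*j + 2) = (j - 1)*(j + 2)*(j - 2)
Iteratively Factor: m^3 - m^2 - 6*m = (m - 3)*(m^2 + 2*m) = (m - 3)*(m + 2)*(m)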